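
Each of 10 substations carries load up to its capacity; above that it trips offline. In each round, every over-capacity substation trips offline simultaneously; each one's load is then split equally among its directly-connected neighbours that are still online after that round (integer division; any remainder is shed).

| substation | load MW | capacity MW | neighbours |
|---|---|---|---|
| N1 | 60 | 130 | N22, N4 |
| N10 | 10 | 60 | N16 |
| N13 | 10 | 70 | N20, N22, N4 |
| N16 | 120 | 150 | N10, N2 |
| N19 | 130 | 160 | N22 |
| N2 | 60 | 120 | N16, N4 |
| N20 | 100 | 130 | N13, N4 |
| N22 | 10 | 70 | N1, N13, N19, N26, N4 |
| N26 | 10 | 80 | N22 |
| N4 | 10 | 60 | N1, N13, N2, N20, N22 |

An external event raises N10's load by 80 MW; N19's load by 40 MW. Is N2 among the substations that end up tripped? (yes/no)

yes

Round 1 — N10 at 90 > 60; N19 at 170 > 160. N10, N19 trip offline.
  N10 sheds 90 MW to N16: 90 each.
    N16: 120+90 = 210 > 150
  N19 sheds 170 MW to N22: 170 each.
    N22: 10+170 = 180 > 70
Round 2 — N16, N22 trip offline.
  N16 sheds 210 MW to N2: 210 each.
    N2: 60+210 = 270 > 120
  N22 sheds 180 MW to N1, N13, N26, N4: 45 each.
    N1: 60+45 = 105 ≤ 130
    N13: 10+45 = 55 ≤ 70
    N26: 10+45 = 55 ≤ 80
    N4: 10+45 = 55 ≤ 60
Round 3 — N2 trips offline.
  N2 sheds 270 MW to N4: 270 each.
    N4: 55+270 = 325 > 60
Round 4 — N4 trips offline.
  N4 sheds 325 MW to N1, N13, N20: 108 each (1 lost).
    N1: 105+108 = 213 > 130
    N13: 55+108 = 163 > 70
    N20: 100+108 = 208 > 130
Round 5 — N1, N13, N20 trip offline.
  N1 sheds 213 MW: no online neighbours, lost.
  N13 sheds 163 MW: no online neighbours, lost.
  N20 sheds 208 MW: no online neighbours, lost.
No further trips.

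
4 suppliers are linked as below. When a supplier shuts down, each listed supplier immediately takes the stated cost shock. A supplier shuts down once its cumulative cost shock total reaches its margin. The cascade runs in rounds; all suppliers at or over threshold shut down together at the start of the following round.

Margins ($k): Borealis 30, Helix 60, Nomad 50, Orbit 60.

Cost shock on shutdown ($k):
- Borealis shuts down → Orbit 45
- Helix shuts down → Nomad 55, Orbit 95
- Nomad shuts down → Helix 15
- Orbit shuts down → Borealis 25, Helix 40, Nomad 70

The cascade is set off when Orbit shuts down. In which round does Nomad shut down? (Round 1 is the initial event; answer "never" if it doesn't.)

2

Round 1 — Orbit shuts down (initial).
  Borealis: +25 → 25 < 30
  Helix: +40 → 40 < 60
  Nomad: +70 → 70 ≥ 50
Round 2 — Nomad shuts down.
  Helix: +15 → 55 < 60
No further shutdowns.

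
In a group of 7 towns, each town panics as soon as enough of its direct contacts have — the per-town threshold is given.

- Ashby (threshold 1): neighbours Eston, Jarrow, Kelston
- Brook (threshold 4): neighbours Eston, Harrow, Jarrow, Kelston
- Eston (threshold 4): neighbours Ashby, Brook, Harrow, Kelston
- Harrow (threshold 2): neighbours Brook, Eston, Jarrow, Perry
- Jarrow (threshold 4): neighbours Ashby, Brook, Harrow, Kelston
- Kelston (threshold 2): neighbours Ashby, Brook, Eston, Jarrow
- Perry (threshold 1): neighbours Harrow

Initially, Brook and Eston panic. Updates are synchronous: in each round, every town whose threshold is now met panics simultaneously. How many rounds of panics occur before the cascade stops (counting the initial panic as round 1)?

3

Round 1 — Brook, Eston panic (initial).
Round 2 — checking thresholds:
  Ashby: 1 of 3 neighbours ≥ 1, panics.
  Harrow: 2 of 4 neighbours ≥ 2, panics.
  Jarrow: 1 of 4 neighbours < 4, not yet.
  Kelston: 2 of 4 neighbours ≥ 2, panics.
Round 3 — checking thresholds:
  Jarrow: 4 of 4 neighbours ≥ 4, panics.
  Perry: 1 of 1 neighbours ≥ 1, panics.
Round 4 — no new panics; cascade stops.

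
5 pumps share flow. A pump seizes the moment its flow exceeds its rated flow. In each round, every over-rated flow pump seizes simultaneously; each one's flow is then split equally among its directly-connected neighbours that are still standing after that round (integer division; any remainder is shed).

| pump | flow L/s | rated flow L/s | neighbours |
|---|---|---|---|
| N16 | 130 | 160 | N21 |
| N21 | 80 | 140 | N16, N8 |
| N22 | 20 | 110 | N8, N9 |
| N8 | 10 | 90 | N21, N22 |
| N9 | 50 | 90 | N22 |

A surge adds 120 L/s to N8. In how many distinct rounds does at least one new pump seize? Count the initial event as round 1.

3

Round 1 — N8 at 130 > 90. N8 seizes.
  N8 sheds 130 L/s to N21, N22: 65 each.
    N21: 80+65 = 145 > 140
    N22: 20+65 = 85 ≤ 110
Round 2 — N21 seizes.
  N21 sheds 145 L/s to N16: 145 each.
    N16: 130+145 = 275 > 160
Round 3 — N16 seizes.
  N16 sheds 275 L/s: no online neighbours, lost.
No further seizures.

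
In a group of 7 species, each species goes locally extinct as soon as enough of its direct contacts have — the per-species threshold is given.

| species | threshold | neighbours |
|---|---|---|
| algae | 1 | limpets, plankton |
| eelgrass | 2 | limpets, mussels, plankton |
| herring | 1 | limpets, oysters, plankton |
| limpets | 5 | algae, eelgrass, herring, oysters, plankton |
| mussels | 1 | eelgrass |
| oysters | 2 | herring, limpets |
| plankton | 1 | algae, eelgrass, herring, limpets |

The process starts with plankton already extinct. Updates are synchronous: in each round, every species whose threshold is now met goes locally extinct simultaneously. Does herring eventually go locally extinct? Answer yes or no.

Round 1 — plankton goes locally extinct (initial).
Round 2 — checking thresholds:
  algae: 1 of 2 neighbours ≥ 1, goes locally extinct.
  eelgrass: 1 of 3 neighbours < 2, holds.
  herring: 1 of 3 neighbours ≥ 1, goes locally extinct.
  limpets: 1 of 5 neighbours < 5, holds.
Round 3 — no new extinctions; cascade stops.

yes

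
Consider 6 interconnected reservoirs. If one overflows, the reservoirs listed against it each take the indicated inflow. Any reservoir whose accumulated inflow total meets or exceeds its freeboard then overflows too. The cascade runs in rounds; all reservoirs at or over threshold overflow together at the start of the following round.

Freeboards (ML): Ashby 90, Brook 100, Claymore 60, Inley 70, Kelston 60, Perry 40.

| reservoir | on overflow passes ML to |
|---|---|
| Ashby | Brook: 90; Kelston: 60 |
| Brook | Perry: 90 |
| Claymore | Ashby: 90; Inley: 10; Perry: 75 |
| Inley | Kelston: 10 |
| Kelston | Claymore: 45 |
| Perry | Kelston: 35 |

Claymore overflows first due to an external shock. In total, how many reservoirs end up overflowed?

4

Round 1 — Claymore overflows (initial).
  Ashby: +90 → 90 ≥ 90
  Inley: +10 → 10 < 70
  Perry: +75 → 75 ≥ 40
Round 2 — Ashby, Perry overflow.
  Brook: +90 → 90 < 100
  Kelston: +60+35 → 95 ≥ 60
Round 3 — Kelston overflows.
No further overflows.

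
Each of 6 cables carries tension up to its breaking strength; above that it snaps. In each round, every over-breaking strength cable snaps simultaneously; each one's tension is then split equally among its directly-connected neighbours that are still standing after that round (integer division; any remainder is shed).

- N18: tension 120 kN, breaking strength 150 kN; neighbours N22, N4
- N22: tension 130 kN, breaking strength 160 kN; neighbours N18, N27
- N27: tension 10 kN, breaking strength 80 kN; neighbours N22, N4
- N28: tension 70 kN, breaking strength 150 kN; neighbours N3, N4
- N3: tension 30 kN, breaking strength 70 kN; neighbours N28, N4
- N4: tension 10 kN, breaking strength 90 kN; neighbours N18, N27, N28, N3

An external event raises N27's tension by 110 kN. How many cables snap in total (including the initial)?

6

Round 1 — N27 at 120 > 80. N27 snaps.
  N27 sheds 120 kN to N22, N4: 60 each.
    N22: 130+60 = 190 > 160
    N4: 10+60 = 70 ≤ 90
Round 2 — N22 snaps.
  N22 sheds 190 kN to N18: 190 each.
    N18: 120+190 = 310 > 150
Round 3 — N18 snaps.
  N18 sheds 310 kN to N4: 310 each.
    N4: 70+310 = 380 > 90
Round 4 — N4 snaps.
  N4 sheds 380 kN to N28, N3: 190 each.
    N28: 70+190 = 260 > 150
    N3: 30+190 = 220 > 70
Round 5 — N28, N3 snap.
  N28 sheds 260 kN: no online neighbours, lost.
  N3 sheds 220 kN: no online neighbours, lost.
No further breaks.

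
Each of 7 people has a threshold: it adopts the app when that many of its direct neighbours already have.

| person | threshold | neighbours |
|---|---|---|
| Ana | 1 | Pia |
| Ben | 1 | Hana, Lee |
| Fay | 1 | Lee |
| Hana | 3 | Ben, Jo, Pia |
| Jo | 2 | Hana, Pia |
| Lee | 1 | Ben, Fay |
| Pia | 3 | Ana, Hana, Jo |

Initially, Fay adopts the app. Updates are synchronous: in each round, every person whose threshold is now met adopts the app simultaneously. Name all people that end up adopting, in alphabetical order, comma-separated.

Round 1 — Fay adopts the app (initial).
Round 2 — checking thresholds:
  Lee: 1 of 2 neighbours ≥ 1, adopts the app.
Round 3 — checking thresholds:
  Ben: 1 of 2 neighbours ≥ 1, adopts the app.
Round 4 — no new adoptions; cascade stops.

Ben, Fay, Lee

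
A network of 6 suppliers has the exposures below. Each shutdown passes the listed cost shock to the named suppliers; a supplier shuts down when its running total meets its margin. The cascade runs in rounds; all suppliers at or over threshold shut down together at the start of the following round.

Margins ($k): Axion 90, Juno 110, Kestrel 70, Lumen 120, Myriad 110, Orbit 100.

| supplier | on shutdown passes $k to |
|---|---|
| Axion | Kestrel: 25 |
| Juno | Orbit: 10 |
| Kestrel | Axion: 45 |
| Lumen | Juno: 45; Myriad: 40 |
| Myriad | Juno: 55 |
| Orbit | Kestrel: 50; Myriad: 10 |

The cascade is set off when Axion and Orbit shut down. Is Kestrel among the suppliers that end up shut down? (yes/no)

Round 1 — Axion, Orbit shut down (initial).
  Kestrel: +25+50 → 75 ≥ 70
  Myriad: +10 → 10 < 110
Round 2 — Kestrel shuts down.
No further shutdowns.

yes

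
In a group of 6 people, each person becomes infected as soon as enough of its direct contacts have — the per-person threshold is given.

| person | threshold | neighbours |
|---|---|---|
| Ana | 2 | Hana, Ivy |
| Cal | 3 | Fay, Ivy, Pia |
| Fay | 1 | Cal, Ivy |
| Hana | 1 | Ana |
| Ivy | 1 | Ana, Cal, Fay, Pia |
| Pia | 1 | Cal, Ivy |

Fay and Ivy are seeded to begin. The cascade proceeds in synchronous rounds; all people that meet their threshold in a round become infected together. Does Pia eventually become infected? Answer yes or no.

yes

Round 1 — Fay, Ivy become infected (initial).
Round 2 — checking thresholds:
  Ana: 1 of 2 neighbours < 2, not yet.
  Cal: 2 of 3 neighbours < 3, not yet.
  Pia: 1 of 2 neighbours ≥ 1, becomes infected.
Round 3 — checking thresholds:
  Ana: 1 of 2 neighbours < 2, not yet.
  Cal: 3 of 3 neighbours ≥ 3, becomes infected.
Round 4 — no new infections; cascade stops.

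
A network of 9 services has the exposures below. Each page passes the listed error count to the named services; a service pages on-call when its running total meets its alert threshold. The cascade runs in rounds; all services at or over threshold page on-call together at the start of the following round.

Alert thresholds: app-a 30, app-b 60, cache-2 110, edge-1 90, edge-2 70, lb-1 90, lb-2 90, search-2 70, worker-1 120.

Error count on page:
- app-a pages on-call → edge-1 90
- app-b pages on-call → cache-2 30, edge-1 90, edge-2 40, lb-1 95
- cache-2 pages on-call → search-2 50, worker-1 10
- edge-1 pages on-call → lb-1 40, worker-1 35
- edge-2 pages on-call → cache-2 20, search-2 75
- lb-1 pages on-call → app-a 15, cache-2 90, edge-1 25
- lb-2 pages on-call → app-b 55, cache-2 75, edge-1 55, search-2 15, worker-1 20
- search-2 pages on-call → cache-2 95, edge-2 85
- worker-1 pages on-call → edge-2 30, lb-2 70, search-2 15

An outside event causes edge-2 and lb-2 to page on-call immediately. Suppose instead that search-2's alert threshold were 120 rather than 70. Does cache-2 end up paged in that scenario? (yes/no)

With search-2's alert threshold at 120:
Round 1 — edge-2, lb-2 page on-call (initial).
  app-b: +55 → 55 < 60
  cache-2: +20+75 → 95 < 110
  edge-1: +55 → 55 < 90
  search-2: +75+15 → 90 < 120
  worker-1: +20 → 20 < 120
No further pages.

no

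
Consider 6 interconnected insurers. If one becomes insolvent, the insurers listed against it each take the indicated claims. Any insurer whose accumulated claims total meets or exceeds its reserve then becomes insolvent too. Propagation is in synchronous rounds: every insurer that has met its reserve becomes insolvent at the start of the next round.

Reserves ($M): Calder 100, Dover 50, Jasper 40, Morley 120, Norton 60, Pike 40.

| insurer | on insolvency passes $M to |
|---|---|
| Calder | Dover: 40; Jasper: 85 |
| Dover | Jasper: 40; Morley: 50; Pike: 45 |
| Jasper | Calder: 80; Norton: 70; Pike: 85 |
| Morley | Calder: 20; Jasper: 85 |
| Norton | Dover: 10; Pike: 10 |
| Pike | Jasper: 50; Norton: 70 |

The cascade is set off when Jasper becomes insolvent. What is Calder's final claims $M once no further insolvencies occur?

80

Round 1 — Jasper becomes insolvent (initial).
  Calder: +80 → 80 < 100
  Norton: +70 → 70 ≥ 60
  Pike: +85 → 85 ≥ 40
Round 2 — Norton, Pike become insolvent.
  Dover: +10 → 10 < 50
No further insolvencies.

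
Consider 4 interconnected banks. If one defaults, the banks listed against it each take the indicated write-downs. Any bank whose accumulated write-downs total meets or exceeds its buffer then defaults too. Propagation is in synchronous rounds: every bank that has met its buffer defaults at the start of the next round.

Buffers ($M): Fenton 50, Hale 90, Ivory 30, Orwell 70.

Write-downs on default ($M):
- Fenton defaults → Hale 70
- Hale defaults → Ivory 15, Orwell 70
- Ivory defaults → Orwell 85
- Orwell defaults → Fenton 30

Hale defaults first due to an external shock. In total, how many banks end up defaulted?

2

Round 1 — Hale defaults (initial).
  Ivory: +15 → 15 < 30
  Orwell: +70 → 70 ≥ 70
Round 2 — Orwell defaults.
  Fenton: +30 → 30 < 50
No further defaults.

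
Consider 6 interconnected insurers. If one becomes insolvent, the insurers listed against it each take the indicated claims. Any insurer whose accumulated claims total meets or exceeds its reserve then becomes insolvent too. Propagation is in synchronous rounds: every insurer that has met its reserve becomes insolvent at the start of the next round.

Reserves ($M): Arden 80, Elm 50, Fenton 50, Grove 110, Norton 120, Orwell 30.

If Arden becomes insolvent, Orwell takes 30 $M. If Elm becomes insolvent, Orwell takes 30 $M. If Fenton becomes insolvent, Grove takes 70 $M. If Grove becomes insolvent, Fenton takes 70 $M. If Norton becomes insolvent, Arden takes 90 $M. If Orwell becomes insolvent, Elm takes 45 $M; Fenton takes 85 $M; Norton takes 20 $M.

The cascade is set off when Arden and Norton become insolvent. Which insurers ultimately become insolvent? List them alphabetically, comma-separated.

Round 1 — Arden, Norton become insolvent (initial).
  Orwell: +30 → 30 ≥ 30
Round 2 — Orwell becomes insolvent.
  Elm: +45 → 45 < 50
  Fenton: +85 → 85 ≥ 50
Round 3 — Fenton becomes insolvent.
  Grove: +70 → 70 < 110
No further insolvencies.

Arden, Fenton, Norton, Orwell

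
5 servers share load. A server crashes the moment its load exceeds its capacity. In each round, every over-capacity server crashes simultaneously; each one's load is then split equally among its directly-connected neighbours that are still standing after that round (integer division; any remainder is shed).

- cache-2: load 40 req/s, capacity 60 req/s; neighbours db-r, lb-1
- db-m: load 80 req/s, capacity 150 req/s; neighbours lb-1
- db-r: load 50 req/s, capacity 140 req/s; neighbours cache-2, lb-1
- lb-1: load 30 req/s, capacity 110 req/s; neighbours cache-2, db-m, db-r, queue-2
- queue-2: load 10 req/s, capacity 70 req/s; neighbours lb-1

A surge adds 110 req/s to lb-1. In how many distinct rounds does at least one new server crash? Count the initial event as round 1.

3

Round 1 — lb-1 at 140 > 110. lb-1 crashes.
  lb-1 sheds 140 req/s to cache-2, db-m, db-r, queue-2: 35 each.
    cache-2: 40+35 = 75 > 60
    db-m: 80+35 = 115 ≤ 150
    db-r: 50+35 = 85 ≤ 140
    queue-2: 10+35 = 45 ≤ 70
Round 2 — cache-2 crashes.
  cache-2 sheds 75 req/s to db-r: 75 each.
    db-r: 85+75 = 160 > 140
Round 3 — db-r crashes.
  db-r sheds 160 req/s: no online neighbours, lost.
No further crashes.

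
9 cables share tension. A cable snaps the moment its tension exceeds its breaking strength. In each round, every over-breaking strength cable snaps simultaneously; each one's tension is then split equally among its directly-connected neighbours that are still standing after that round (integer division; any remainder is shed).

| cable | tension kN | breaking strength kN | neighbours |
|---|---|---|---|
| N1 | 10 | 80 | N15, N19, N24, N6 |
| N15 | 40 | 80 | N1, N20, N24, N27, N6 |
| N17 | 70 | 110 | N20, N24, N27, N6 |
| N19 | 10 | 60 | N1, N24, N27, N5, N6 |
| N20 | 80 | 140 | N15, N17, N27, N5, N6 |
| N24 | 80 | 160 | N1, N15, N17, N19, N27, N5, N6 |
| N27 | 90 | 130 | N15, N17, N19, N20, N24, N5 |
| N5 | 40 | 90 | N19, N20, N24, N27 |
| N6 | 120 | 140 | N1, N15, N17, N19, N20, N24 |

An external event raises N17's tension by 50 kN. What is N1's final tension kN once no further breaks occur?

40

Round 1 — N17 at 120 > 110. N17 snaps.
  N17 sheds 120 kN to N20, N24, N27, N6: 30 each.
    N20: 80+30 = 110 ≤ 140
    N24: 80+30 = 110 ≤ 160
    N27: 90+30 = 120 ≤ 130
    N6: 120+30 = 150 > 140
Round 2 — N6 snaps.
  N6 sheds 150 kN to N1, N15, N19, N20, N24: 30 each.
    N1: 10+30 = 40 ≤ 80
    N15: 40+30 = 70 ≤ 80
    N19: 10+30 = 40 ≤ 60
    N20: 110+30 = 140 ≤ 140
    N24: 110+30 = 140 ≤ 160
No further breaks.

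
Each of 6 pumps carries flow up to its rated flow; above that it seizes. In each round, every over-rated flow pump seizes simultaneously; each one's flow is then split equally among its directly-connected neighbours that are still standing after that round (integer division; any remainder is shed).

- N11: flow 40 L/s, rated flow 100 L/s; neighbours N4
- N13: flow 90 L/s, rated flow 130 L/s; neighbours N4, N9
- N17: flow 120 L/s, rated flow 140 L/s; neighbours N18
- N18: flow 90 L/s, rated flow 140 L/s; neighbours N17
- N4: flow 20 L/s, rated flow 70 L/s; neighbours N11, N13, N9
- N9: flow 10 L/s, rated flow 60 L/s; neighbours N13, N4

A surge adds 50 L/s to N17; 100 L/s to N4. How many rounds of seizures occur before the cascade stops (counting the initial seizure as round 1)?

2

Round 1 — N17 at 170 > 140; N4 at 120 > 70. N17, N4 seize.
  N17 sheds 170 L/s to N18: 170 each.
    N18: 90+170 = 260 > 140
  N4 sheds 120 L/s to N11, N13, N9: 40 each.
    N11: 40+40 = 80 ≤ 100
    N13: 90+40 = 130 ≤ 130
    N9: 10+40 = 50 ≤ 60
Round 2 — N18 seizes.
  N18 sheds 260 L/s: no online neighbours, lost.
No further seizures.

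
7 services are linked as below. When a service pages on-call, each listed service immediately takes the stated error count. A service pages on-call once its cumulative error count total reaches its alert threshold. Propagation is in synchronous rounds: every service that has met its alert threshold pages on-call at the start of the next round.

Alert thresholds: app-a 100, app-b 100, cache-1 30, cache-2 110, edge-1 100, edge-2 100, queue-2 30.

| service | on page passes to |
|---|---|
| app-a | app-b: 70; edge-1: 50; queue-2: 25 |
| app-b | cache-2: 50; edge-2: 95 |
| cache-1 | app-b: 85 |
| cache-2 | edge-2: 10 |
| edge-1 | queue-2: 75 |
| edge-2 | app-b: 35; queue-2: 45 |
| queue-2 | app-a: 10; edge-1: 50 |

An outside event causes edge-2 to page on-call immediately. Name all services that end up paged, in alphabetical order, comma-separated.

edge-2, queue-2

Round 1 — edge-2 pages on-call (initial).
  app-b: +35 → 35 < 100
  queue-2: +45 → 45 ≥ 30
Round 2 — queue-2 pages on-call.
  app-a: +10 → 10 < 100
  edge-1: +50 → 50 < 100
No further pages.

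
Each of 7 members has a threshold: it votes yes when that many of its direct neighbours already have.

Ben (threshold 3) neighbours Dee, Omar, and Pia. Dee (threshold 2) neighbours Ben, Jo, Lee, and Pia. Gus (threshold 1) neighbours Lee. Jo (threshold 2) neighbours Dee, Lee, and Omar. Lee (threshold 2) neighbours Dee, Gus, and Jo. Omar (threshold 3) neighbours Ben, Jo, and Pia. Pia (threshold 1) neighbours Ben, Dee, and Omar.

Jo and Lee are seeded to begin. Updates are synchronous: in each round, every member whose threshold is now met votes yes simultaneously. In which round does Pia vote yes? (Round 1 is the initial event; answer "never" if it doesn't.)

Round 1 — Jo, Lee vote yes (initial).
Round 2 — checking thresholds:
  Dee: 2 of 4 neighbours ≥ 2, votes yes.
  Gus: 1 of 1 neighbours ≥ 1, votes yes.
  Omar: 1 of 3 neighbours < 3, below threshold.
Round 3 — checking thresholds:
  Ben: 1 of 3 neighbours < 3, below threshold.
  Omar: 1 of 3 neighbours < 3, below threshold.
  Pia: 1 of 3 neighbours ≥ 1, votes yes.
Round 4 — no new yes votes; cascade stops.

3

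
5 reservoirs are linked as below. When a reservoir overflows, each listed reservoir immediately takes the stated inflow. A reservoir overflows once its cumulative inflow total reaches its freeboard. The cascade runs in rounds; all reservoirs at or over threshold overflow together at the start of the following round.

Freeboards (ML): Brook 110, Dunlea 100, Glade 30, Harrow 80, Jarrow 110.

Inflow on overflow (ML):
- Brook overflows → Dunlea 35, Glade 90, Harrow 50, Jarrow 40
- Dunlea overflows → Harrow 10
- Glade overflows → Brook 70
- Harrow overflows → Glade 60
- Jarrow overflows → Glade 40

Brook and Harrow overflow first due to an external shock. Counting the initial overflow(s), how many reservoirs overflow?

Round 1 — Brook, Harrow overflow (initial).
  Dunlea: +35 → 35 < 100
  Glade: +90+60 → 150 ≥ 30
  Jarrow: +40 → 40 < 110
Round 2 — Glade overflows.
No further overflows.

3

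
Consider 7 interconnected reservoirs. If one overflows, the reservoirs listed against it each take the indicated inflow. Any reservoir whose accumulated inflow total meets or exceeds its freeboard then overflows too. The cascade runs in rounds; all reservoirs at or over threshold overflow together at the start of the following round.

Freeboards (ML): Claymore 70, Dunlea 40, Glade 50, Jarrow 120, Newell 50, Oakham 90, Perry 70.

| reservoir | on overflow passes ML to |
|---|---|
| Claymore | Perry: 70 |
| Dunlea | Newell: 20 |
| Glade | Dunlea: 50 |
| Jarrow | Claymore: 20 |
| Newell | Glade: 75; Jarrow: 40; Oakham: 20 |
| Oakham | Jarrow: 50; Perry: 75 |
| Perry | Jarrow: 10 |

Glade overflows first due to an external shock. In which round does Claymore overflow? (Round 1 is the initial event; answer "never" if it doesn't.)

Round 1 — Glade overflows (initial).
  Dunlea: +50 → 50 ≥ 40
Round 2 — Dunlea overflows.
  Newell: +20 → 20 < 50
No further overflows.

never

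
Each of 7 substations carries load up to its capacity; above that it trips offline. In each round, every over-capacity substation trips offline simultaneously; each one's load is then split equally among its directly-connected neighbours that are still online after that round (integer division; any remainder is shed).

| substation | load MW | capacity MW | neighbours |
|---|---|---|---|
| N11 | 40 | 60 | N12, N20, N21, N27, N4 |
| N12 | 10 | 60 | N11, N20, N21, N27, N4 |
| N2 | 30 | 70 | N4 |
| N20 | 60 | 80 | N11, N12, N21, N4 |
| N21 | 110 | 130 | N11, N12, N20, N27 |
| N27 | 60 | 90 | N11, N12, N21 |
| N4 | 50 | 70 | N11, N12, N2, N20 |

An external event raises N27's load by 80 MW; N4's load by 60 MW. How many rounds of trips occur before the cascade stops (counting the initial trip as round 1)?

Round 1 — N27 at 140 > 90; N4 at 110 > 70. N27, N4 trip offline.
  N27 sheds 140 MW to N11, N12, N21: 46 each (2 lost).
    N11: 40+46 = 86 > 60
    N12: 10+46 = 56 ≤ 60
    N21: 110+46 = 156 > 130
  N4 sheds 110 MW to N11, N12, N2, N20: 27 each (2 lost).
    N11: 86+27 = 113 > 60
    N12: 56+27 = 83 > 60
    N2: 30+27 = 57 ≤ 70
    N20: 60+27 = 87 > 80
Round 2 — N11, N12, N20, N21 trip offline.
  N11 sheds 113 MW: no online neighbours, lost.
  N12 sheds 83 MW: no online neighbours, lost.
  N20 sheds 87 MW: no online neighbours, lost.
  N21 sheds 156 MW: no online neighbours, lost.
No further trips.

2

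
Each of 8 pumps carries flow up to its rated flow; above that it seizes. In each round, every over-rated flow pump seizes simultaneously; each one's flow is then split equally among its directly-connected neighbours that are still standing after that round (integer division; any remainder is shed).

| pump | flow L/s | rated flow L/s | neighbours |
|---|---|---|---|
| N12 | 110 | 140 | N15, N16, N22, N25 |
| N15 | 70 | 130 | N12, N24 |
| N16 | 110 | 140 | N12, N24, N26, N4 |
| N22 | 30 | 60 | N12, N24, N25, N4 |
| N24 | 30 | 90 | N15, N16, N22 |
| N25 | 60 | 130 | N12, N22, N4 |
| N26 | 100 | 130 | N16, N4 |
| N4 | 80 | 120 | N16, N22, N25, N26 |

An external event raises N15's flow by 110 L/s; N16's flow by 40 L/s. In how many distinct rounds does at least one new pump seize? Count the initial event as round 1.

Round 1 — N15 at 180 > 130; N16 at 150 > 140. N15, N16 seize.
  N15 sheds 180 L/s to N12, N24: 90 each.
    N12: 110+90 = 200 > 140
    N24: 30+90 = 120 > 90
  N16 sheds 150 L/s to N12, N24, N26, N4: 37 each (2 lost).
    N12: 200+37 = 237 > 140
    N24: 120+37 = 157 > 90
    N26: 100+37 = 137 > 130
    N4: 80+37 = 117 ≤ 120
Round 2 — N12, N24, N26 seize.
  N12 sheds 237 L/s to N22, N25: 118 each (1 lost).
    N22: 30+118 = 148 > 60
    N25: 60+118 = 178 > 130
  N24 sheds 157 L/s to N22: 157 each.
    N22: 148+157 = 305 > 60
  N26 sheds 137 L/s to N4: 137 each.
    N4: 117+137 = 254 > 120
Round 3 — N22, N25, N4 seize.
  N22 sheds 305 L/s: no online neighbours, lost.
  N25 sheds 178 L/s: no online neighbours, lost.
  N4 sheds 254 L/s: no online neighbours, lost.
No further seizures.

3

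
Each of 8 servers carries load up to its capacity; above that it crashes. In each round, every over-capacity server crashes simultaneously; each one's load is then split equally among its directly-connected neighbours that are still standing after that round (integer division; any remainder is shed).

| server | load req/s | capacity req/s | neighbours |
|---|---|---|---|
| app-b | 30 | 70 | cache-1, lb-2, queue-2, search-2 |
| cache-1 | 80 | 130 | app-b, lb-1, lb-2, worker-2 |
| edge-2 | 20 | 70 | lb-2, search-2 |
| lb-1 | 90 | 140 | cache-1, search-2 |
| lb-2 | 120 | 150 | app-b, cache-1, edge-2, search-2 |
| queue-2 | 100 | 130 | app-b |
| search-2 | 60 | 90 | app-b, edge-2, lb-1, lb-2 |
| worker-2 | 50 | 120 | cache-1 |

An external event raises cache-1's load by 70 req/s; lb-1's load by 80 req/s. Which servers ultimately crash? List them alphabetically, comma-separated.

app-b, cache-1, edge-2, lb-1, lb-2, queue-2, search-2

Round 1 — cache-1 at 150 > 130; lb-1 at 170 > 140. cache-1, lb-1 crash.
  cache-1 sheds 150 req/s to app-b, lb-2, worker-2: 50 each.
    app-b: 30+50 = 80 > 70
    lb-2: 120+50 = 170 > 150
    worker-2: 50+50 = 100 ≤ 120
  lb-1 sheds 170 req/s to search-2: 170 each.
    search-2: 60+170 = 230 > 90
Round 2 — app-b, lb-2, search-2 crash.
  app-b sheds 80 req/s to queue-2: 80 each.
    queue-2: 100+80 = 180 > 130
  lb-2 sheds 170 req/s to edge-2: 170 each.
    edge-2: 20+170 = 190 > 70
  search-2 sheds 230 req/s to edge-2: 230 each.
    edge-2: 190+230 = 420 > 70
Round 3 — edge-2, queue-2 crash.
  edge-2 sheds 420 req/s: no online neighbours, lost.
  queue-2 sheds 180 req/s: no online neighbours, lost.
No further crashes.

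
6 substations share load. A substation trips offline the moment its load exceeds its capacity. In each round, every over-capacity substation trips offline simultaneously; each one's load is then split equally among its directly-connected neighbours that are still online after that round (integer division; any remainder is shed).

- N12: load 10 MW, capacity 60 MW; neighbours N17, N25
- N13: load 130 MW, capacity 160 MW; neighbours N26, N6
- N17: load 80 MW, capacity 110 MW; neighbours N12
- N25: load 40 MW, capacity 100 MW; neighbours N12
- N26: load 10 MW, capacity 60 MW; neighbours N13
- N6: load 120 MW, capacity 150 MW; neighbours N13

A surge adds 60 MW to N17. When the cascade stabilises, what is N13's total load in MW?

130

Round 1 — N17 at 140 > 110. N17 trips offline.
  N17 sheds 140 MW to N12: 140 each.
    N12: 10+140 = 150 > 60
Round 2 — N12 trips offline.
  N12 sheds 150 MW to N25: 150 each.
    N25: 40+150 = 190 > 100
Round 3 — N25 trips offline.
  N25 sheds 190 MW: no online neighbours, lost.
No further trips.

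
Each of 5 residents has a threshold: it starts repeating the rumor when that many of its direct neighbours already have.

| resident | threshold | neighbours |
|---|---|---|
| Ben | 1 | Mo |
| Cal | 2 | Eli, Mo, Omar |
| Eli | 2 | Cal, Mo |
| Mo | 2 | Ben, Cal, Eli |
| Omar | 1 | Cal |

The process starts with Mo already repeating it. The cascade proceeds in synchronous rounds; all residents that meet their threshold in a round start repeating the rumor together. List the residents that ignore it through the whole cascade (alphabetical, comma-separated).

Round 1 — Mo starts repeating the rumor (initial).
Round 2 — checking thresholds:
  Ben: 1 of 1 neighbours ≥ 1, starts repeating the rumor.
  Cal: 1 of 3 neighbours < 2, not yet.
  Eli: 1 of 2 neighbours < 2, not yet.
Round 3 — no new spreads; cascade stops.

Cal, Eli, Omar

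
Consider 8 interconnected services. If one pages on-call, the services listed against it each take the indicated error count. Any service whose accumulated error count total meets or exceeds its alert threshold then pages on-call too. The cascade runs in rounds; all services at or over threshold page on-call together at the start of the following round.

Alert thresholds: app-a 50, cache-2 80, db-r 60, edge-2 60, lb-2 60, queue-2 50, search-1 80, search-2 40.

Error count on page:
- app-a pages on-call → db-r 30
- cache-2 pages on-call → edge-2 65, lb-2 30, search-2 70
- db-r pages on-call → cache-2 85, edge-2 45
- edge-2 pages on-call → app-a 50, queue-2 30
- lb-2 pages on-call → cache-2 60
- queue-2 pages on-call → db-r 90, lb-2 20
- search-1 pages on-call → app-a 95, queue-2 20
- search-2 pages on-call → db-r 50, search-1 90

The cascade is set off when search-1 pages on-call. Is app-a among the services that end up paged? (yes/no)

yes

Round 1 — search-1 pages on-call (initial).
  app-a: +95 → 95 ≥ 50
  queue-2: +20 → 20 < 50
Round 2 — app-a pages on-call.
  db-r: +30 → 30 < 60
No further pages.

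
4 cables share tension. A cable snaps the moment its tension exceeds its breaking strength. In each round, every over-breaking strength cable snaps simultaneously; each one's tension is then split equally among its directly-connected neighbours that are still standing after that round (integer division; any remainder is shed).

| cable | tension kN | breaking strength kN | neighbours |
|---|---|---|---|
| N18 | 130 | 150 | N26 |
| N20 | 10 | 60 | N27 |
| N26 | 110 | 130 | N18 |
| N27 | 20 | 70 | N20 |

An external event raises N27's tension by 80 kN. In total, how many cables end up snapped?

2

Round 1 — N27 at 100 > 70. N27 snaps.
  N27 sheds 100 kN to N20: 100 each.
    N20: 10+100 = 110 > 60
Round 2 — N20 snaps.
  N20 sheds 110 kN: no online neighbours, lost.
No further breaks.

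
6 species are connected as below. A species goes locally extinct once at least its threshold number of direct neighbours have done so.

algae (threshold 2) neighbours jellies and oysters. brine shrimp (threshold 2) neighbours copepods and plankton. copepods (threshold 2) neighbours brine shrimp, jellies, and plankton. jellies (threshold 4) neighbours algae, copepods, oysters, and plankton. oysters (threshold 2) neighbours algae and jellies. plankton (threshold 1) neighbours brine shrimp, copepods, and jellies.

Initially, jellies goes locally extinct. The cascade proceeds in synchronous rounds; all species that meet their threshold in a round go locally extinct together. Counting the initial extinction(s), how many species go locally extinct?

Round 1 — jellies goes locally extinct (initial).
Round 2 — checking thresholds:
  algae: 1 of 2 neighbours < 2, not yet.
  copepods: 1 of 3 neighbours < 2, not yet.
  oysters: 1 of 2 neighbours < 2, not yet.
  plankton: 1 of 3 neighbours ≥ 1, goes locally extinct.
Round 3 — checking thresholds:
  algae: 1 of 2 neighbours < 2, not yet.
  brine shrimp: 1 of 2 neighbours < 2, not yet.
  copepods: 2 of 3 neighbours ≥ 2, goes locally extinct.
  oysters: 1 of 2 neighbours < 2, not yet.
Round 4 — checking thresholds:
  algae: 1 of 2 neighbours < 2, not yet.
  brine shrimp: 2 of 2 neighbours ≥ 2, goes locally extinct.
  oysters: 1 of 2 neighbours < 2, not yet.
Round 5 — no new extinctions; cascade stops.

4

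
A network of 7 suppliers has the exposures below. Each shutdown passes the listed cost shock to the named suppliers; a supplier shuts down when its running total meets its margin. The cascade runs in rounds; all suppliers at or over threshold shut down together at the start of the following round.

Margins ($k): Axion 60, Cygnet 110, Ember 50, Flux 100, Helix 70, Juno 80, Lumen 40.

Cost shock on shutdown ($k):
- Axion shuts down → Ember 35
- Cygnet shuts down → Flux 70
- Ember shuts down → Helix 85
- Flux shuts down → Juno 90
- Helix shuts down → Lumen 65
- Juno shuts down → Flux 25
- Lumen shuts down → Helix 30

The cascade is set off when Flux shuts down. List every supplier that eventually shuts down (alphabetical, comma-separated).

Flux, Juno

Round 1 — Flux shuts down (initial).
  Juno: +90 → 90 ≥ 80
Round 2 — Juno shuts down.
No further shutdowns.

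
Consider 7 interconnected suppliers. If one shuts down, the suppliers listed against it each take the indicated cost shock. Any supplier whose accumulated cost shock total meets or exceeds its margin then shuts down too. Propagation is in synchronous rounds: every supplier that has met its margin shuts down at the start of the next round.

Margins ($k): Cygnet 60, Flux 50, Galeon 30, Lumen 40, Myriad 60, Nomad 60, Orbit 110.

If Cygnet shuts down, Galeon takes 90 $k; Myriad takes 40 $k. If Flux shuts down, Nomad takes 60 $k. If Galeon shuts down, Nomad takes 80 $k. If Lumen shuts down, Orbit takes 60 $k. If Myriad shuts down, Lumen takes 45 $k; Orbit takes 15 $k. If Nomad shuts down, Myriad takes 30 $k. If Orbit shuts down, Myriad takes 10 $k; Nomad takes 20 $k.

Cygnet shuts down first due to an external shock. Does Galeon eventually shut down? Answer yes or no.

yes

Round 1 — Cygnet shuts down (initial).
  Galeon: +90 → 90 ≥ 30
  Myriad: +40 → 40 < 60
Round 2 — Galeon shuts down.
  Nomad: +80 → 80 ≥ 60
Round 3 — Nomad shuts down.
  Myriad: +30 → 70 ≥ 60
Round 4 — Myriad shuts down.
  Lumen: +45 → 45 ≥ 40
  Orbit: +15 → 15 < 110
Round 5 — Lumen shuts down.
  Orbit: +60 → 75 < 110
No further shutdowns.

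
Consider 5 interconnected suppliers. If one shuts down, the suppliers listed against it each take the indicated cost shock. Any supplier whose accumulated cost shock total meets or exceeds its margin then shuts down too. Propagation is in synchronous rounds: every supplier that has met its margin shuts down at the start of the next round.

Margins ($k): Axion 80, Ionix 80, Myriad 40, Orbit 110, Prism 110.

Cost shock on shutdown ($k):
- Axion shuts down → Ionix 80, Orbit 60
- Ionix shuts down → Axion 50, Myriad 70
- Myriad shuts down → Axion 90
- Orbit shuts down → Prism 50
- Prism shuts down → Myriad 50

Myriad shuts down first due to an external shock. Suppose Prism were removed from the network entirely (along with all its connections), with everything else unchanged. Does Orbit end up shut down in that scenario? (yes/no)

With Prism removed:
Round 1 — Myriad shuts down (initial).
  Axion: +90 → 90 ≥ 80
Round 2 — Axion shuts down.
  Ionix: +80 → 80 ≥ 80
  Orbit: +60 → 60 < 110
Round 3 — Ionix shuts down.
No further shutdowns.

no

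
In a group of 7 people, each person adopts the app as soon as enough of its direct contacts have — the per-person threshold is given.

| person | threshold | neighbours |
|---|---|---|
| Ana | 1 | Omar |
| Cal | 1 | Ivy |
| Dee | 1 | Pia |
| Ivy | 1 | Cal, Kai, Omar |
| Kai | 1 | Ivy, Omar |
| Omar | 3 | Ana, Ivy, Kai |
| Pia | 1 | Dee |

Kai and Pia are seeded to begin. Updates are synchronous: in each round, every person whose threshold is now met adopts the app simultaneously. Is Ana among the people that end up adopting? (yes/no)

no

Round 1 — Kai, Pia adopt the app (initial).
Round 2 — checking thresholds:
  Dee: 1 of 1 neighbours ≥ 1, adopts the app.
  Ivy: 1 of 3 neighbours ≥ 1, adopts the app.
  Omar: 1 of 3 neighbours < 3, not yet.
Round 3 — checking thresholds:
  Cal: 1 of 1 neighbours ≥ 1, adopts the app.
  Omar: 2 of 3 neighbours < 3, not yet.
Round 4 — no new adoptions; cascade stops.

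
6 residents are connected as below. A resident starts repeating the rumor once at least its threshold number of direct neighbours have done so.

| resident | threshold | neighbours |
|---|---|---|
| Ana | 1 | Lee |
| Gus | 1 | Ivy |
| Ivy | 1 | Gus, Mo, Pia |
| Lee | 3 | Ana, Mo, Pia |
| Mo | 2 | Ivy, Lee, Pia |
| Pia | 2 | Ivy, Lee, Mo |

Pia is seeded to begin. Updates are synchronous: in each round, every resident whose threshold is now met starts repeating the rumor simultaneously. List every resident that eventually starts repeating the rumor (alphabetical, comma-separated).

Gus, Ivy, Mo, Pia

Round 1 — Pia starts repeating the rumor (initial).
Round 2 — checking thresholds:
  Ivy: 1 of 3 neighbours ≥ 1, starts repeating the rumor.
  Lee: 1 of 3 neighbours < 3, holds.
  Mo: 1 of 3 neighbours < 2, holds.
Round 3 — checking thresholds:
  Gus: 1 of 1 neighbours ≥ 1, starts repeating the rumor.
  Lee: 1 of 3 neighbours < 3, holds.
  Mo: 2 of 3 neighbours ≥ 2, starts repeating the rumor.
Round 4 — no new spreads; cascade stops.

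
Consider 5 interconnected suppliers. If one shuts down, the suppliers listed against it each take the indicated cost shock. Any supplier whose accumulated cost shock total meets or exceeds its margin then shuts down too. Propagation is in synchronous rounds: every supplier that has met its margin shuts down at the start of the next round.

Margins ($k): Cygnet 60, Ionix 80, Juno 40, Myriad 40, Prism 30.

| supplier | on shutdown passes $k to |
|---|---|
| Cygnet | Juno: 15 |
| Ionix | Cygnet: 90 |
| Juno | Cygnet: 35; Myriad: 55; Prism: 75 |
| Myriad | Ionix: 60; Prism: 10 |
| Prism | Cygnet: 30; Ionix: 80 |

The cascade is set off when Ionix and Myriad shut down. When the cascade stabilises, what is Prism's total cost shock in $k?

10

Round 1 — Ionix, Myriad shut down (initial).
  Cygnet: +90 → 90 ≥ 60
  Prism: +10 → 10 < 30
Round 2 — Cygnet shuts down.
  Juno: +15 → 15 < 40
No further shutdowns.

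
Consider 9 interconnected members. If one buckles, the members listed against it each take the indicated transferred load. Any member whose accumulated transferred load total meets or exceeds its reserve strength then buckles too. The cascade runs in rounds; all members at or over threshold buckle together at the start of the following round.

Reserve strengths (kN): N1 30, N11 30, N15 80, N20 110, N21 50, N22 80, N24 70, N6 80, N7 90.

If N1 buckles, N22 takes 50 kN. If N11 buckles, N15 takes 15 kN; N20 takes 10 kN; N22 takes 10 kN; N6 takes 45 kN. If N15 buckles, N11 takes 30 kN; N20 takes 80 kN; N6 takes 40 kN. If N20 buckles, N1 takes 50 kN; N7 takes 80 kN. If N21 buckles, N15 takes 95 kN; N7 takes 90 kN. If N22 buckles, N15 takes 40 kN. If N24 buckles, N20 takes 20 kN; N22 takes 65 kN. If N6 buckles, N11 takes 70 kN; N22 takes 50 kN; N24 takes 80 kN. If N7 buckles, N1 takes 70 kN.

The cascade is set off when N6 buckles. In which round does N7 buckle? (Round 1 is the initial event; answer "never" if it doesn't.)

never

Round 1 — N6 buckles (initial).
  N11: +70 → 70 ≥ 30
  N22: +50 → 50 < 80
  N24: +80 → 80 ≥ 70
Round 2 — N11, N24 buckle.
  N15: +15 → 15 < 80
  N20: +10+20 → 30 < 110
  N22: +10+65 → 125 ≥ 80
Round 3 — N22 buckles.
  N15: +40 → 55 < 80
No further bucklings.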